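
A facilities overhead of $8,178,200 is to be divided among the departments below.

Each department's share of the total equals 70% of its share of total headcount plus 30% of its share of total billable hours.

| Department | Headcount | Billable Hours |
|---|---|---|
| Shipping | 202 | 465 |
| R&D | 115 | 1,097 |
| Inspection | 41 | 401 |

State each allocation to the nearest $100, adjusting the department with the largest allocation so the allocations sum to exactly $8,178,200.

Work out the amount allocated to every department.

Headcount total 358; billable hours total 1,963.
Composite weights (70% headcount + 30% billable hours): Shipping 0.4660; R&D 0.3925; Inspection 0.1415.
Unrounded shares: Shipping 3,811,341.86; R&D 3,210,040.73; Inspection 1,156,817.41.
At nearest $100: Shipping $3,811,300; R&D $3,210,000; Inspection $1,156,800. Sum = $8,178,100.
Difference $8,178,200 − $8,178,100 = +$100 applied to largest allocation (Shipping): Shipping becomes $3,811,400.

Shipping: $3,811,400 · R&D: $3,210,000 · Inspection: $1,156,800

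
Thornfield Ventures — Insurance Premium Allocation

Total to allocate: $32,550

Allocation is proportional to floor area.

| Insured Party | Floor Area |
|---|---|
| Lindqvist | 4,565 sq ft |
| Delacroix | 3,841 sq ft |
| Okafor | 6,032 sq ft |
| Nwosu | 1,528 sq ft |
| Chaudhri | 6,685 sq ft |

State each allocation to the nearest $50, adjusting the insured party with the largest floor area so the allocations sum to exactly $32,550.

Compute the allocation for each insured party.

Total floor area = 22,651.
Raw shares: Lindqvist 4,565/22,651 × $32,550 = 6,560.01; Delacroix 3,841/22,651 × $32,550 = 5,519.60; Okafor 6,032/22,651 × $32,550 = 8,668.12; Nwosu 1,528/22,651 × $32,550 = 2,195.77; Chaudhri 6,685/22,651 × $32,550 = 9,606.50.
After rounding ($50): Lindqvist $6,550; Delacroix $5,500; Okafor $8,650; Nwosu $2,200; Chaudhri $9,600. Sum = $32,500.
Difference $32,550 − $32,500 = +$50 applied to largest floor area (Chaudhri): Chaudhri becomes $9,650.

Lindqvist: $6,550; Delacroix: $5,500; Okafor: $8,650; Nwosu: $2,200; Chaudhri: $9,650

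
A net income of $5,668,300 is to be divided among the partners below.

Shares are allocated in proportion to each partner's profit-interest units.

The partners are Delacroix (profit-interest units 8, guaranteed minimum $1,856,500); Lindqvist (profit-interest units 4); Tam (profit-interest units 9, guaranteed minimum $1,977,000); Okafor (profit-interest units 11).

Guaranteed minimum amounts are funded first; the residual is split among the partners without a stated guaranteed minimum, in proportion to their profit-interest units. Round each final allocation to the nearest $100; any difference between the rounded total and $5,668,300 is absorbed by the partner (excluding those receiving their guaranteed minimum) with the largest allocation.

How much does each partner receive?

Guaranteed amounts: Delacroix $1,856,500; Tam $1,977,000. Remaining pool $1,834,800.
Remaining pool split over remaining profit-interest units 15: Lindqvist 489,280.00 → $489,300; Okafor 1,345,520.00 → $1,345,500.

Delacroix: $1,856,500 · Lindqvist: $489,300 · Tam: $1,977,000 · Okafor: $1,345,500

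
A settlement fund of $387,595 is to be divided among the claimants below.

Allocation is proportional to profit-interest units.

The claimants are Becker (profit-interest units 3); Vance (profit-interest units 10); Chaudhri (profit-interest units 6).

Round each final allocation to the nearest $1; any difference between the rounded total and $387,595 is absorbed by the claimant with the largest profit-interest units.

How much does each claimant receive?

Profit-interest units total: 19.
Proportional shares: Becker 3/19 × $387,595 = 61,199.21; Vance 10/19 × $387,595 = 203,997.37; Chaudhri 6/19 × $387,595 = 122,398.42.
At nearest $1: Becker $61,199; Vance $203,997; Chaudhri $122,398. Sum = $387,594.
Difference $387,595 − $387,594 = +$1 applied to largest profit-interest units (Vance): Vance becomes $203,998.

Becker: $61,199 · Vance: $203,998 · Chaudhri: $122,398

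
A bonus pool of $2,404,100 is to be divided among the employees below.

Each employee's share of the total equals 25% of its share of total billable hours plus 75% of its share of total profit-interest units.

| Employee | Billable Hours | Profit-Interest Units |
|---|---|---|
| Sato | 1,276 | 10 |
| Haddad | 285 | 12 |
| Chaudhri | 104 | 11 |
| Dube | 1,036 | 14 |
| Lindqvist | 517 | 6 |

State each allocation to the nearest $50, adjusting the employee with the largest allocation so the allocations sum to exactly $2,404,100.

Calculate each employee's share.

Totals — billable hours 3,218, profit-interest units 53.
Combined weights (25% billable hours + 75% profit-interest units): Sato 0.2406; Haddad 0.1920; Chaudhri 0.1637; Dube 0.2786; Lindqvist 0.1251.
Unrounded shares: Sato 578,521.01; Haddad 461,472.77; Chaudhri 393,647.17; Dube 669,777.41; Lindqvist 300,681.65.
At nearest $50: Sato $578,500; Haddad $461,450; Chaudhri $393,650; Dube $669,800; Lindqvist $300,700. Sum = $2,404,100.
Sum already equals the total — no adjustment.

Sato: $578,500 · Haddad: $461,450 · Chaudhri: $393,650 · Dube: $669,800 · Lindqvist: $300,700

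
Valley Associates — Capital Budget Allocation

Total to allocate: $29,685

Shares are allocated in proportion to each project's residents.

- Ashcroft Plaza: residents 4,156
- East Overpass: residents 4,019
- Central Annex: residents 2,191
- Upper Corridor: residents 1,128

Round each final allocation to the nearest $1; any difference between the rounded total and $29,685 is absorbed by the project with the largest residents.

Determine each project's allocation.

Ashcroft Plaza: $10,733; East Overpass: $10,380; Central Annex: $5,659; Upper Corridor: $2,913

Residents total: 11,494.
Unrounded shares: Ashcroft Plaza 4,156/11,494 × $29,685 = 10,733.501; East Overpass 4,019/11,494 × $29,685 = 10,379.68; Central Annex 2,191/11,494 × $29,685 = 5,658.59; Upper Corridor 1,128/11,494 × $29,685 = 2,913.23.
Rounded to nearest $1: Ashcroft Plaza $10,734; East Overpass $10,380; Central Annex $5,659; Upper Corridor $2,913. Sum = $29,686.
Difference $29,685 − $29,686 = −$1 applied to largest residents (Ashcroft Plaza): Ashcroft Plaza becomes $10,733.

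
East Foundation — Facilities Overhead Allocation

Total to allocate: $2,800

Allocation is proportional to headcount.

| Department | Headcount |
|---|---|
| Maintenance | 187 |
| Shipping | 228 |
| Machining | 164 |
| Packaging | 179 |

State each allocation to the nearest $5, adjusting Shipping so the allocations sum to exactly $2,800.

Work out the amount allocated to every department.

Combined headcount = 758.
Pro-rata amounts: Maintenance 187/758 × $2,800 = 690.77; Shipping 228/758 × $2,800 = 842.22; Machining 164/758 × $2,800 = 605.80; Packaging 179/758 × $2,800 = 661.21.
Rounded to nearest $5: Maintenance $690; Shipping $840; Machining $605; Packaging $660. Sum = $2,795.
Difference $2,800 − $2,795 = +$5 applied to Shipping: Shipping becomes $845.

Maintenance: $690 · Shipping: $845 · Machining: $605 · Packaging: $660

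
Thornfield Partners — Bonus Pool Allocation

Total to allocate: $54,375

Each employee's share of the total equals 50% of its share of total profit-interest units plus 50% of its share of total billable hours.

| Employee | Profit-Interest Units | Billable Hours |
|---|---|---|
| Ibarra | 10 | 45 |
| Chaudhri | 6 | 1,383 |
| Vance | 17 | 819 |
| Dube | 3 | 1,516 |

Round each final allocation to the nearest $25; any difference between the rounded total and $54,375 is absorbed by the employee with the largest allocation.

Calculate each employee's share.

Ibarra: $7,875 · Chaudhri: $14,525 · Vance: $18,750 · Dube: $13,225

Totals — profit-interest units 36, billable hours 3,763.
Composite weights (50% profit-interest units + 50% billable hours): Ibarra 0.1449; Chaudhri 0.2671; Vance 0.3449; Dube 0.2431.
Proportional shares: Ibarra 7,877.21; Chaudhri 14,523.36; Vance 18,755.78; Dube 13,218.65.
At nearest $25: Ibarra $7,875; Chaudhri $14,525; Vance $18,750; Dube $13,225. Sum = $54,375.
Sum already equals the total — no adjustment.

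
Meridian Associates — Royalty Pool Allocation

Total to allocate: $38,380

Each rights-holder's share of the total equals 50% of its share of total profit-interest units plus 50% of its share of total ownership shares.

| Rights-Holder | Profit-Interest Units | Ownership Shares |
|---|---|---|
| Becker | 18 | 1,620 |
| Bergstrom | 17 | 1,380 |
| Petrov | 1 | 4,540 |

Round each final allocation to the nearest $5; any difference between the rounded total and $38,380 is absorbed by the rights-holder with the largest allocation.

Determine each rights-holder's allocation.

Becker: $13,715 | Bergstrom: $12,575 | Petrov: $12,090

Totals — profit-interest units 36, ownership shares 7,540.
Composite weights (50% profit-interest units + 50% ownership shares): Becker 0.3574; Bergstrom 0.3276; Petrov 0.3149.
Unrounded shares: Becker 13,718.05; Bergstrom 12,574.17; Petrov 12,087.78.
At nearest $5: Becker $13,720; Bergstrom $12,575; Petrov $12,090. Sum = $38,385.
Difference $38,380 − $38,385 = −$5 applied to largest allocation (Becker): Becker becomes $13,715.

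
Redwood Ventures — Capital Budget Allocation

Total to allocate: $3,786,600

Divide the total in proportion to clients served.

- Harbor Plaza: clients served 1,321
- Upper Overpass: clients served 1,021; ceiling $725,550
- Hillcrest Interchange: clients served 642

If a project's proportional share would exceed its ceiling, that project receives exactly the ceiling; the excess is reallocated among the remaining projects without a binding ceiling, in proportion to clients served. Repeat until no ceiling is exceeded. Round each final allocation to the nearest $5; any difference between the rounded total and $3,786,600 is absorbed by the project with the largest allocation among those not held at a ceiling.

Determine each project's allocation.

Sum of clients served: 2,984.
Pro-rata shares before constraints: Harbor Plaza 1,676,306.50; Upper Overpass 1,295,616.15; Hillcrest Interchange 814,677.35.
Capped: Upper Overpass ($725,550); remaining pool $3,061,050 reallocated over remaining clients served 1,963.
Remaining shares: Harbor Plaza 2,059,932.27 → $2,059,930; Hillcrest Interchange 1,001,117.73 → $1,001,120.

Harbor Plaza: $2,059,930 · Upper Overpass: $725,550 · Hillcrest Interchange: $1,001,120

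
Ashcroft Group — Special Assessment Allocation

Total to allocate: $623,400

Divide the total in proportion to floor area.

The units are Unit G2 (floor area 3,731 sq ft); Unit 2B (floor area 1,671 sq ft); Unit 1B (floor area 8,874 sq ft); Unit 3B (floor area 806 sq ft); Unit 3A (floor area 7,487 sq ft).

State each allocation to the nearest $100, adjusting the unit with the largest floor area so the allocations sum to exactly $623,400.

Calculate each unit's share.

Unit G2: $103,100 | Unit 2B: $46,200 | Unit 1B: $245,000 | Unit 3B: $22,300 | Unit 3A: $206,800

Total floor area = 22,569.
Pro-rata amounts: Unit G2 3,731/22,569 × $623,400 = 103,057.53; Unit 2B 1,671/22,569 × $623,400 = 46,156.29; Unit 1B 8,874/22,569 × $623,400 = 245,117.27; Unit 3B 806/22,569 × $623,400 = 22,263.30; Unit 3A 7,487/22,569 × $623,400 = 206,805.61.
At nearest $100: Unit G2 $103,100; Unit 2B $46,200; Unit 1B $245,100; Unit 3B $22,300; Unit 3A $206,800. Sum = $623,500.
Difference $623,400 − $623,500 = −$100 applied to largest floor area (Unit 1B): Unit 1B becomes $245,000.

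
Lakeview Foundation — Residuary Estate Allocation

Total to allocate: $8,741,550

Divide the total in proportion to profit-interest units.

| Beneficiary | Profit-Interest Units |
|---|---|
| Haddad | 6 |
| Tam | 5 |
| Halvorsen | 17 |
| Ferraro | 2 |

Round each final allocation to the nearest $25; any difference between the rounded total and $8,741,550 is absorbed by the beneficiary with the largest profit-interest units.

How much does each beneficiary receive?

Profit-interest units total: 6 + 5 + 17 + 2 = 30.
Unrounded shares: Haddad 1,748,310.00; Tam 1,456,925.00; Halvorsen 4,953,545.00; Ferraro 582,770.00.
Rounded to nearest $25: Haddad $1,748,300; Tam $1,456,925; Halvorsen $4,953,550; Ferraro $582,775. Sum = $8,741,550.
Sum already equals the total — no adjustment.

Haddad: $1,748,300 · Tam: $1,456,925 · Halvorsen: $4,953,550 · Ferraro: $582,775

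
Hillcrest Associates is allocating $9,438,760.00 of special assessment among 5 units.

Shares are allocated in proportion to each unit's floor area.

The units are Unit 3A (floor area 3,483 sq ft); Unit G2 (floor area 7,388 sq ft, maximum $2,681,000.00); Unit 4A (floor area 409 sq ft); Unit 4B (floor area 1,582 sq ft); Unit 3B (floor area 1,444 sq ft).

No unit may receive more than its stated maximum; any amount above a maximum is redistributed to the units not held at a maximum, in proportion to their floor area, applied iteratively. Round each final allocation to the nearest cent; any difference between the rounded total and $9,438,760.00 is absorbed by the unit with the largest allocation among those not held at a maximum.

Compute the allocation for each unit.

Unit 3A: $3,402,324.09 · Unit G2: $2,681,000.00 · Unit 4A: $399,526.43 · Unit 4B: $1,545,356.51 · Unit 3B: $1,410,552.97

Floor area total: 14,306.
Proportional shares (ignoring caps): Unit 3A 2,298,000.9143; Unit G2 4,874,427.4346; Unit 4A 269,848.5139; Unit 4B 1,043,766.1345; Unit 3B 952,717.0027.
Cap binds for Unit G2 ($2,681,000.00); residual $6,757,760.00 reallocated over remaining floor area 6,918.
Redistributed shares: Unit 3A 3,402,324.0937 → $3,402,324.09; Unit 4A 399,526.4296 → $399,526.43; Unit 4B 1,545,356.5077 → $1,545,356.51; Unit 3B 1,410,552.9691 → $1,410,552.97.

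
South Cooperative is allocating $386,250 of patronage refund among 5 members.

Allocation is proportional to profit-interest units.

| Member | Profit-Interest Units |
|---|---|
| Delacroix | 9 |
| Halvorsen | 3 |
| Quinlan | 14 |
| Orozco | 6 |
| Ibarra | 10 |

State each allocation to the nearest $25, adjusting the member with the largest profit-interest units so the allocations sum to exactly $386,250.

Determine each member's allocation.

Total profit-interest units = 42.
Unrounded shares: Delacroix 9/42 × $386,250 = 82,767.86; Halvorsen 3/42 × $386,250 = 27,589.29; Quinlan 14/42 × $386,250 = 128,750.00; Orozco 6/42 × $386,250 = 55,178.57; Ibarra 10/42 × $386,250 = 91,964.29.
Rounded to nearest $25: Delacroix $82,775; Halvorsen $27,600; Quinlan $128,750; Orozco $55,175; Ibarra $91,975. Sum = $386,275.
Difference $386,250 − $386,275 = −$25 applied to largest profit-interest units (Quinlan): Quinlan becomes $128,725.

Delacroix: $82,775 | Halvorsen: $27,600 | Quinlan: $128,725 | Orozco: $55,175 | Ibarra: $91,975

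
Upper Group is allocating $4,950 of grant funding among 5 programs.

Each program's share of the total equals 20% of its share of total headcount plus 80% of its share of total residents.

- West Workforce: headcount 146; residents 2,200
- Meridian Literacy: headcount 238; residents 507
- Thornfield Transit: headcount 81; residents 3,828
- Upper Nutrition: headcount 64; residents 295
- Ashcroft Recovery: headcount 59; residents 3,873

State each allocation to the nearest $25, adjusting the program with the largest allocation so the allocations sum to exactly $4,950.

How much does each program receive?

West Workforce: $1,050; Meridian Literacy: $600; Thornfield Transit: $1,550; Upper Nutrition: $225; Ashcroft Recovery: $1,525

Headcount total 588; residents total 10,703.
Composite weights (20% headcount + 80% residents): West Workforce 0.2141; Meridian Literacy 0.1188; Thornfield Transit 0.3137; Upper Nutrition 0.0438; Ashcroft Recovery 0.3096.
Raw shares: West Workforce 1,059.79; Meridian Literacy 588.30; Thornfield Transit 1,552.70; Upper Nutrition 216.90; Ashcroft Recovery 1,532.31.
Rounded to nearest $25: West Workforce $1,050; Meridian Literacy $600; Thornfield Transit $1,550; Upper Nutrition $225; Ashcroft Recovery $1,525. Sum = $4,950.
No rounding difference to absorb.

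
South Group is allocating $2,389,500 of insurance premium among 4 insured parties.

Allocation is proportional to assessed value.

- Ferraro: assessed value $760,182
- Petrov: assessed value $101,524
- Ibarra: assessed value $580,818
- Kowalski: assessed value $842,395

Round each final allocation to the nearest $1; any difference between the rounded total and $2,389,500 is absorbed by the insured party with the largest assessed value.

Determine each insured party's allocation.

Combined assessed value = 2,284,919.
Unrounded shares: Ferraro 760,182/2,284,919 × $2,389,500 = 794,975.62; Petrov 101,524/2,284,919 × $2,389,500 = 106,170.76; Ibarra 580,818/2,284,919 × $2,389,500 = 607,402.11; Kowalski 842,395/2,284,919 × $2,389,500 = 880,951.51.
After rounding ($1): Ferraro $794,976; Petrov $106,171; Ibarra $607,402; Kowalski $880,952. Sum = $2,389,501.
Difference $2,389,500 − $2,389,501 = −$1 applied to largest assessed value (Kowalski): Kowalski becomes $880,951.

Ferraro: $794,976 | Petrov: $106,171 | Ibarra: $607,402 | Kowalski: $880,951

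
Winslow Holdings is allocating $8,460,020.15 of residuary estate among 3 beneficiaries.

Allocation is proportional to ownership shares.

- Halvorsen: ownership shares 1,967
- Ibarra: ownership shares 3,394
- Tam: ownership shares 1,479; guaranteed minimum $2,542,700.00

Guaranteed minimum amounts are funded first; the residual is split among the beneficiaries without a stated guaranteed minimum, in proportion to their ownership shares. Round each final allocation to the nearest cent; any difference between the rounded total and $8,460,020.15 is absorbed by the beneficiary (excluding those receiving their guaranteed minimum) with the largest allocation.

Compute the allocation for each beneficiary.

Minimums first: Tam $2,542,700.00. Remaining pool $5,917,320.15.
Remaining pool split over remaining ownership shares 5,361: Halvorsen 2,171,118.9582 → $2,171,118.96; Ibarra 3,746,201.1918 → $3,746,201.19.

Halvorsen: $2,171,118.96 · Ibarra: $3,746,201.19 · Tam: $2,542,700.00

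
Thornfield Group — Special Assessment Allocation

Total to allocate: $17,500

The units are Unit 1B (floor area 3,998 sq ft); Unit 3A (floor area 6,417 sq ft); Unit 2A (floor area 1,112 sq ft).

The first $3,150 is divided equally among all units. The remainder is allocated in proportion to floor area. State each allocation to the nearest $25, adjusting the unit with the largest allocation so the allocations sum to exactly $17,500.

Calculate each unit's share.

Unit 1B: $6,025 | Unit 3A: $9,050 | Unit 2A: $2,425

First tranche $3,150 split equally: $1,050 each.
Remainder $14,350 by floor area (total 11,527): Unit 1B 4,977.12 → $4,975; Unit 3A 7,988.54 → $8,000; Unit 2A 1,384.33 → $1,375.
Totals: Unit 1B $1,050 + $4,975 = $6,025; Unit 3A $1,050 + $8,000 = $9,050; Unit 2A $1,050 + $1,375 = $2,425.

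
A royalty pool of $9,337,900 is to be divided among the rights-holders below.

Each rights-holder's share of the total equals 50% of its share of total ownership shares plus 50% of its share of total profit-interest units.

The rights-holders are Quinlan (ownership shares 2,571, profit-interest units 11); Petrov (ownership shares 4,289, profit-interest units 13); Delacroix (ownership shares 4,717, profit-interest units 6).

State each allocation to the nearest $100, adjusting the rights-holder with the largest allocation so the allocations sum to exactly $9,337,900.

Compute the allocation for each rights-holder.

Quinlan: $2,748,800 · Petrov: $3,753,000 · Delacroix: $2,836,100

Ownership shares total 11,577; profit-interest units total 30.
Blended shares (50% ownership shares + 50% profit-interest units): Quinlan 0.2944; Petrov 0.4019; Delacroix 0.3037.
Proportional shares: Quinlan 2,748,820.62; Petrov 3,752,945.32; Delacroix 2,836,134.06.
After rounding ($100): Quinlan $2,748,800; Petrov $3,752,900; Delacroix $2,836,100. Sum = $9,337,800.
Difference $9,337,900 − $9,337,800 = +$100 applied to largest allocation (Petrov): Petrov becomes $3,753,000.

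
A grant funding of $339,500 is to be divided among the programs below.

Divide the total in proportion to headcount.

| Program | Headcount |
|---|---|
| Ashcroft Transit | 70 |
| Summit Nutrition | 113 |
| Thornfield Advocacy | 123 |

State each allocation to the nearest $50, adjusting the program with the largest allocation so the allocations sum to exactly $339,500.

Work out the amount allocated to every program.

Sum of headcount: 306.
Unrounded shares: Ashcroft Transit 70/306 × $339,500 = 77,663.40; Summit Nutrition 113/306 × $339,500 = 125,370.92; Thornfield Advocacy 123/306 × $339,500 = 136,465.69.
At nearest $50: Ashcroft Transit $77,650; Summit Nutrition $125,350; Thornfield Advocacy $136,450. Sum = $339,450.
Difference $339,500 − $339,450 = +$50 applied to largest allocation (Thornfield Advocacy): Thornfield Advocacy becomes $136,500.

Ashcroft Transit: $77,650 · Summit Nutrition: $125,350 · Thornfield Advocacy: $136,500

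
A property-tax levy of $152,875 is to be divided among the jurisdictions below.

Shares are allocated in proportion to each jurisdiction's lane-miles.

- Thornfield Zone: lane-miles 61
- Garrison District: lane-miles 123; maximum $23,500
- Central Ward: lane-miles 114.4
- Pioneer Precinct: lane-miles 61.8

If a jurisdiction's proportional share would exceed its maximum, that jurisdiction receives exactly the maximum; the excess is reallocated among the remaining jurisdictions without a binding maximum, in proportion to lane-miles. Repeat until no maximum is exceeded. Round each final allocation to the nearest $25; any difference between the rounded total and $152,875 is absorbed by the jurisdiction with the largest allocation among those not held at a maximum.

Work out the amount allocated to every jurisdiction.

Thornfield Zone: $33,275 · Garrison District: $23,500 · Central Ward: $62,400 · Pioneer Precinct: $33,700

Lane-miles total: 360.2.
Proportional shares (ignoring caps): Thornfield Zone 25,889.44; Garrison District 52,203.29; Central Ward 48,553.30; Pioneer Precinct 26,228.97.
Held at cap: Garrison District ($23,500); balance $129,375 reallocated over remaining lane-miles 237.2.
Redistributed shares: Thornfield Zone 33,270.97 → $33,275; Central Ward 62,396.71 → $62,400; Pioneer Precinct 33,707.31 → $33,700.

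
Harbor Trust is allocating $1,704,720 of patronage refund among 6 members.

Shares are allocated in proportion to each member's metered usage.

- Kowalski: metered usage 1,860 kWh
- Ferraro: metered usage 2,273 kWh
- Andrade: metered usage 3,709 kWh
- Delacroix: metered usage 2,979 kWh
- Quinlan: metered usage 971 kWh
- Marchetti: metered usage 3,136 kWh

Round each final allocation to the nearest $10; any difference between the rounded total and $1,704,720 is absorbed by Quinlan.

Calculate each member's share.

Kowalski: $212,400 · Ferraro: $259,570 · Andrade: $423,550 · Delacroix: $340,190 · Quinlan: $110,890 · Marchetti: $358,120

Total metered usage = 14,928.
Proportional shares: Kowalski 1,860/14,928 × $1,704,720 = 212,404.82; Ferraro 2,273/14,928 × $1,704,720 = 259,567.83; Andrade 3,709/14,928 × $1,704,720 = 423,553.49; Delacroix 2,979/14,928 × $1,704,720 = 340,190.31; Quinlan 971/14,928 × $1,704,720 = 110,884.45; Marchetti 3,136/14,928 × $1,704,720 = 358,119.10.
After rounding ($10): Kowalski $212,400; Ferraro $259,570; Andrade $423,550; Delacroix $340,190; Quinlan $110,880; Marchetti $358,120. Sum = $1,704,710.
Difference $1,704,720 − $1,704,710 = +$10 applied to Quinlan: Quinlan becomes $110,890.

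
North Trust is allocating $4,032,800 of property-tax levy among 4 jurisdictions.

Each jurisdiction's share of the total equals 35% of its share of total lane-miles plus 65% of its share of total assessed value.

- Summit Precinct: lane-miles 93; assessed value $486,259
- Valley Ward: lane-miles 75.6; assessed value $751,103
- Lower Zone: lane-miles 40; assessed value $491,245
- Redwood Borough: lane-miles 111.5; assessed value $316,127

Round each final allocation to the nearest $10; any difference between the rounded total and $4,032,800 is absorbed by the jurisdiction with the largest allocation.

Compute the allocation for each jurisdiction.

Summit Precinct: $1,033,460 · Valley Ward: $1,296,260 · Lower Zone: $806,150 · Redwood Borough: $896,930

Totals — lane-miles 320.1, assessed value 2,044,734.
Blended shares (35% lane-miles + 65% assessed value): Summit Precinct 0.2563; Valley Ward 0.3214; Lower Zone 0.1999; Redwood Borough 0.2224.
Unrounded shares: Summit Precinct 1,033,460.37; Valley Ward 1,296,261.37; Lower Zone 806,149.01; Redwood Borough 896,929.25.
Rounded to nearest $10: Summit Precinct $1,033,460; Valley Ward $1,296,260; Lower Zone $806,150; Redwood Borough $896,930. Sum = $4,032,800.
Sum already equals the total — no adjustment.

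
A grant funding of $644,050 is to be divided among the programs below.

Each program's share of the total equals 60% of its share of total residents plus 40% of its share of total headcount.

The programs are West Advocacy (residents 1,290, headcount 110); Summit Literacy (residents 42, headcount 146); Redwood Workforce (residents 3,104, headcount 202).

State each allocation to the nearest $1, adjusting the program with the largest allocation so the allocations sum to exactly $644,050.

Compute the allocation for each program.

Totals — residents 4,436, headcount 458.
Composite weights (60% residents + 40% headcount): West Advocacy 0.2706; Summit Literacy 0.1332; Redwood Workforce 0.5963.
Pro-rata amounts: West Advocacy 174,248.62; Summit Literacy 85,782.12; Redwood Workforce 384,019.26.
At nearest $1: West Advocacy $174,249; Summit Literacy $85,782; Redwood Workforce $384,019. Sum = $644,050.
Rounded total matches; no reconciliation needed.

West Advocacy: $174,249 | Summit Literacy: $85,782 | Redwood Workforce: $384,019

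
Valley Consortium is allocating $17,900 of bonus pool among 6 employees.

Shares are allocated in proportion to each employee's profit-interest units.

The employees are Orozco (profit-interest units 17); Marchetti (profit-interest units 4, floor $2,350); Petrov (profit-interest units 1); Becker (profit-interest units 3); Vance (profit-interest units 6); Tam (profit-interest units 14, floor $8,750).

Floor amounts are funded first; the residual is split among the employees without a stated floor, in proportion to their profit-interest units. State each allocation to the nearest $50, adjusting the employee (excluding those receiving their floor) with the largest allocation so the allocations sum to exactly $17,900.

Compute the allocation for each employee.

Orozco: $4,300 · Marchetti: $2,350 · Petrov: $250 · Becker: $750 · Vance: $1,500 · Tam: $8,750

Minimums first: Marchetti $2,350; Tam $8,750. Residual $6,800.
Residual split over remaining profit-interest units 27: Orozco 4,281.48 → $4,300; Petrov 251.85 → $250; Becker 755.56 → $750; Vance 1,511.11 → $1,500.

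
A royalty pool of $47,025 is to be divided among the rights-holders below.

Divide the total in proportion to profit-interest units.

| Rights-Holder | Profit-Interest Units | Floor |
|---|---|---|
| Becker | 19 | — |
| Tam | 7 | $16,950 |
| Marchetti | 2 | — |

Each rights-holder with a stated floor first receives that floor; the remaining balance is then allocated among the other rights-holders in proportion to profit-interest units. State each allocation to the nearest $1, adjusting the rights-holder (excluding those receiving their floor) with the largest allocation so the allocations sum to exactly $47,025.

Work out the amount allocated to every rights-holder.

Becker: $27,211; Tam: $16,950; Marchetti: $2,864

Guaranteed amounts: Tam $16,950. Balance $30,075.
Balance split over remaining profit-interest units 21: Becker 27,210.71 → $27,211; Marchetti 2,864.29 → $2,864.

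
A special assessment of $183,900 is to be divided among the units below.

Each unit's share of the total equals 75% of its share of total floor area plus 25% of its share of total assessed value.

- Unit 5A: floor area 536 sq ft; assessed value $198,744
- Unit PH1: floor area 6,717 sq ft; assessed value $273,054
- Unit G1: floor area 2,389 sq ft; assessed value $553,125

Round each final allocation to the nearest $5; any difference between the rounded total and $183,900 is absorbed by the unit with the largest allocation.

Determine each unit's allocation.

Unit 5A: $16,580 | Unit PH1: $108,335 | Unit G1: $58,985

Totals — floor area 9,642, assessed value 1,024,923.
Combined weights (75% floor area + 25% assessed value): Unit 5A 0.0902; Unit PH1 0.5891; Unit G1 0.3207.
Unrounded shares: Unit 5A 16,582.33; Unit PH1 108,332.42; Unit G1 58,985.24.
At nearest $5: Unit 5A $16,580; Unit PH1 $108,330; Unit G1 $58,985. Sum = $183,895.
Difference $183,900 − $183,895 = +$5 applied to largest allocation (Unit PH1): Unit PH1 becomes $108,335.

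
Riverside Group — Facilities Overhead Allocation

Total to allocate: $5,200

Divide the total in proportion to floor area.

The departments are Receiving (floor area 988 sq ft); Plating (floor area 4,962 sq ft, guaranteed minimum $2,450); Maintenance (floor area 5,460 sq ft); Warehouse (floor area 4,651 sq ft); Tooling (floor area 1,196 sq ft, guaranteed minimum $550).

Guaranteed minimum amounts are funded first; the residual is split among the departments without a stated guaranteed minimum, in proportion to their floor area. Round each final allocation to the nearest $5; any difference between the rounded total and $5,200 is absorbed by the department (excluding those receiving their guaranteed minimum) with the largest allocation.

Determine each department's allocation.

Receiving: $195 | Plating: $2,450 | Maintenance: $1,085 | Warehouse: $920 | Tooling: $550

Fund the minimums — Plating $2,450; Tooling $550. Residual $2,200.
Residual split over remaining floor area 11,099: Receiving 195.84 → $195; Maintenance 1,082.26 → $1,080; Warehouse 921.90 → $920.
Rounding difference +$5 applied to Maintenance → $1,085.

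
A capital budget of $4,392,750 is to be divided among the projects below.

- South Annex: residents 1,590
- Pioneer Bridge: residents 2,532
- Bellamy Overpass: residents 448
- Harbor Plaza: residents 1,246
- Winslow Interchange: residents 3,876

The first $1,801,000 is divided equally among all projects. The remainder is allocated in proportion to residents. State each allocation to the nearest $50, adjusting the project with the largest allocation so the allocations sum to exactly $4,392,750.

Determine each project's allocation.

South Annex: $785,400 | Pioneer Bridge: $1,037,300 | Bellamy Overpass: $480,000 | Harbor Plaza: $693,400 | Winslow Interchange: $1,396,650

Equal tier: $1,801,000 ÷ 5 = $360,200 apiece.
Remainder $2,591,750 by residents (total 9,692): South Annex 425,183.91 → $425,200; Pioneer Bridge 677,085.33 → $677,100; Bellamy Overpass 119,800.25 → $119,800; Harbor Plaza 333,194.44 → $333,200; Winslow Interchange 1,036,486.07 → $1,036,500.
Rounding difference −$50 on remainder applied to Winslow Interchange.
Totals: South Annex $360,200 + $425,200 = $785,400; Pioneer Bridge $360,200 + $677,100 = $1,037,300; Bellamy Overpass $360,200 + $119,800 = $480,000; Harbor Plaza $360,200 + $333,200 = $693,400; Winslow Interchange $360,200 + $1,036,450 = $1,396,650.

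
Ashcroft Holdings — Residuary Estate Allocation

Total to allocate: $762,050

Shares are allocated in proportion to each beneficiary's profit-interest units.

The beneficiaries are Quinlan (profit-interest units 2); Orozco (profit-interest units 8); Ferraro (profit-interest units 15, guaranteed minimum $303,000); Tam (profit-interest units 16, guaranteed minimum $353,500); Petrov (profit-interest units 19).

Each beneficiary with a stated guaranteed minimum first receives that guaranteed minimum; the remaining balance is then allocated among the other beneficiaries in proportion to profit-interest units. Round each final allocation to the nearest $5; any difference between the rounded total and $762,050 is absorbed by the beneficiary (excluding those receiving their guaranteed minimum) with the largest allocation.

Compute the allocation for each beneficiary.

Quinlan: $7,280 | Orozco: $29,115 | Ferraro: $303,000 | Tam: $353,500 | Petrov: $69,155

Guaranteed amounts: Ferraro $303,000; Tam $353,500. Residual $105,550.
Residual split over remaining profit-interest units 29: Quinlan 7,279.31 → $7,280; Orozco 29,117.24 → $29,115; Petrov 69,153.45 → $69,155.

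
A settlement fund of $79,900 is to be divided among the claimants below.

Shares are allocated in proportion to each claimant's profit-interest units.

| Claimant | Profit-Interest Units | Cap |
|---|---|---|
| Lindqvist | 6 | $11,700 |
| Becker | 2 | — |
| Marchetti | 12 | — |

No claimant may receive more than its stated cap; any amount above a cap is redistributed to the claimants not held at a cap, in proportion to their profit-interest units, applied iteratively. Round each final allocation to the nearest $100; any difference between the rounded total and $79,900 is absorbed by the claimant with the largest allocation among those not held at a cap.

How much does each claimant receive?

Profit-interest units total: 20.
Proportional shares (ignoring caps): Lindqvist 23,970.00; Becker 7,990.00; Marchetti 47,940.00.
Held at cap: Lindqvist ($11,700); residual $68,200 reallocated over remaining profit-interest units 14.
Redistributed shares: Becker 9,742.86 → $9,700; Marchetti 58,457.14 → $58,500.

Lindqvist: $11,700 · Becker: $9,700 · Marchetti: $58,500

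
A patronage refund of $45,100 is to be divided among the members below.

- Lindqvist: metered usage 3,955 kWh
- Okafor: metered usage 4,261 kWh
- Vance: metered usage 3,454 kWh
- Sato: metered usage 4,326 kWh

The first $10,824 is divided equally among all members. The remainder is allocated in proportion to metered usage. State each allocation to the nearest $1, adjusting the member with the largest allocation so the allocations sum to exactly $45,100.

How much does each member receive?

First tranche $10,824 split equally: $2,706 each.
Remainder $34,276 by metered usage (total 15,996): Lindqvist 8,474.72 → $8,475; Okafor 9,130.41 → $9,130; Vance 7,401.18 → $7,401; Sato 9,269.69 → $9,270.
Totals: Lindqvist $2,706 + $8,475 = $11,181; Okafor $2,706 + $9,130 = $11,836; Vance $2,706 + $7,401 = $10,107; Sato $2,706 + $9,270 = $11,976.

Lindqvist: $11,181 · Okafor: $11,836 · Vance: $10,107 · Sato: $11,976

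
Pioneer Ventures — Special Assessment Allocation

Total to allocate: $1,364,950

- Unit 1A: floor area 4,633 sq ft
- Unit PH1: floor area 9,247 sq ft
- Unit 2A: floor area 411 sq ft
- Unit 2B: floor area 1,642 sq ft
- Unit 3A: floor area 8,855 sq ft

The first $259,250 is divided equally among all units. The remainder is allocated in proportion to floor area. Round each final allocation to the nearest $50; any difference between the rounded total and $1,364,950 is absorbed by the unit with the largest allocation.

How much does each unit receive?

Unit 1A: $258,500; Unit PH1: $464,300; Unit 2A: $70,200; Unit 2B: $125,100; Unit 3A: $446,850

$259,250 shared equally gives $51,850 per unit.
Remainder $1,105,700 by floor area (total 24,788): Unit 1A 206,660.81 → $206,650; Unit PH1 412,474.10 → $412,450; Unit 2A 18,333.17 → $18,350; Unit 2B 73,243.48 → $73,250; Unit 3A 394,988.44 → $395,000.
Totals: Unit 1A $51,850 + $206,650 = $258,500; Unit PH1 $51,850 + $412,450 = $464,300; Unit 2A $51,850 + $18,350 = $70,200; Unit 2B $51,850 + $73,250 = $125,100; Unit 3A $51,850 + $395,000 = $446,850.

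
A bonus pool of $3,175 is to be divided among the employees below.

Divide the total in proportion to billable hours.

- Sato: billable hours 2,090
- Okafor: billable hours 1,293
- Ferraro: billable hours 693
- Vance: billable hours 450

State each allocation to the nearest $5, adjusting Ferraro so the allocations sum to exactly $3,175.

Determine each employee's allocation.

Sum of billable hours: 4,526.
Unrounded shares: Sato 2,090/4,526 × $3,175 = 1,466.14; Okafor 1,293/4,526 × $3,175 = 907.04; Ferraro 693/4,526 × $3,175 = 486.14; Vance 450/4,526 × $3,175 = 315.68.
After rounding ($5): Sato $1,465; Okafor $905; Ferraro $485; Vance $315. Sum = $3,170.
Difference $3,175 − $3,170 = +$5 applied to Ferraro: Ferraro becomes $490.

Sato: $1,465 · Okafor: $905 · Ferraro: $490 · Vance: $315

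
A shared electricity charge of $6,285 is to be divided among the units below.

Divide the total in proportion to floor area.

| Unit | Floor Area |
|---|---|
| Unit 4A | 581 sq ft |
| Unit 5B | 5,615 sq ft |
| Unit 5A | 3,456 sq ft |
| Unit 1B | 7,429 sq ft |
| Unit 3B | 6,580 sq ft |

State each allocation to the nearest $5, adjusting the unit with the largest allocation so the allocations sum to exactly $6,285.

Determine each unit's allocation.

Unit 4A: $155 · Unit 5B: $1,490 · Unit 5A: $920 · Unit 1B: $1,970 · Unit 3B: $1,750

Floor area total: 23,661.
Raw shares: Unit 4A 581/23,661 × $6,285 = 154.33; Unit 5B 5,615/23,661 × $6,285 = 1,491.50; Unit 5A 3,456/23,661 × $6,285 = 918.01; Unit 1B 7,429/23,661 × $6,285 = 1,973.34; Unit 3B 6,580/23,661 × $6,285 = 1,747.83.
Rounded to nearest $5: Unit 4A $155; Unit 5B $1,490; Unit 5A $920; Unit 1B $1,975; Unit 3B $1,750. Sum = $6,290.
Difference $6,285 − $6,290 = −$5 applied to largest allocation (Unit 1B): Unit 1B becomes $1,970.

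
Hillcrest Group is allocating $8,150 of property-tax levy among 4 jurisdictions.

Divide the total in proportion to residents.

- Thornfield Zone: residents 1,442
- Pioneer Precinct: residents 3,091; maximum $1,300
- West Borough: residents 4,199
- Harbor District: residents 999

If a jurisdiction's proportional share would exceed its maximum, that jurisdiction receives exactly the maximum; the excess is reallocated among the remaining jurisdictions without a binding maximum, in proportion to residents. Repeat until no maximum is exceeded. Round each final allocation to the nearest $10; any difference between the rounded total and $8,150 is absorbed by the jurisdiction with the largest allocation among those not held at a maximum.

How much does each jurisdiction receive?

Thornfield Zone: $1,490 · Pioneer Precinct: $1,300 · West Borough: $4,330 · Harbor District: $1,030

Combined residents = 9,731.
Proportional shares (ignoring caps): Thornfield Zone 1,207.72; Pioneer Precinct 2,588.80; West Borough 3,516.79; Harbor District 836.69.
Held at cap: Pioneer Precinct ($1,300); balance $6,850 reallocated over remaining residents 6,640.
Shares after redistribution: Thornfield Zone 1,487.61 → $1,490; West Borough 4,331.80 → $4,330; Harbor District 1,030.59 → $1,030.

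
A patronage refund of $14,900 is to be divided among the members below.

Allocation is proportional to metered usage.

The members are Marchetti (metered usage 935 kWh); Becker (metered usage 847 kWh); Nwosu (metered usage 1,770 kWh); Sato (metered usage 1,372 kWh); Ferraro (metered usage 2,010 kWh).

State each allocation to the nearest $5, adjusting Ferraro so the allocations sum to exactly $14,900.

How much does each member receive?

Marchetti: $2,010; Becker: $1,820; Nwosu: $3,805; Sato: $2,950; Ferraro: $4,315

Sum of metered usage: 6,934.
Proportional shares: Marchetti 935/6,934 × $14,900 = 2,009.16; Becker 847/6,934 × $14,900 = 1,820.06; Nwosu 1,770/6,934 × $14,900 = 3,803.43; Sato 1,372/6,934 × $14,900 = 2,948.20; Ferraro 2,010/6,934 × $14,900 = 4,319.15.
At nearest $5: Marchetti $2,010; Becker $1,820; Nwosu $3,805; Sato $2,950; Ferraro $4,320. Sum = $14,905.
Difference $14,900 − $14,905 = −$5 applied to Ferraro: Ferraro becomes $4,315.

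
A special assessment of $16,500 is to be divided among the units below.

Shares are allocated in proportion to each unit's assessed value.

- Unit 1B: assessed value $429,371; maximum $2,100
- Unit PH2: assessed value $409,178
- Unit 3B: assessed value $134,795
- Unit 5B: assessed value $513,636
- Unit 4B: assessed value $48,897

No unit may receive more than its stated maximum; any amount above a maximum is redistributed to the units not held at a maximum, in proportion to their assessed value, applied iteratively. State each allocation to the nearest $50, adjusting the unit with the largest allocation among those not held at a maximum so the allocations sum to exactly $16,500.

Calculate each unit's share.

Combined assessed value = 1,535,877.
Unconstrained shares: Unit 1B 4,612.75; Unit PH2 4,395.82; Unit 3B 1,448.11; Unit 5B 5,518.02; Unit 4B 525.30.
Held at cap: Unit 1B ($2,100); balance $14,400 reallocated over remaining assessed value 1,106,506.
Redistributed shares: Unit PH2 5,325.02 → $5,350; Unit 3B 1,754.21 → $1,750; Unit 5B 6,684.43 → $6,700; Unit 4B 636.34 → $650.
Rounding difference −$50 applied to Unit 5B → $6,650.

Unit 1B: $2,100 | Unit PH2: $5,350 | Unit 3B: $1,750 | Unit 5B: $6,650 | Unit 4B: $650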